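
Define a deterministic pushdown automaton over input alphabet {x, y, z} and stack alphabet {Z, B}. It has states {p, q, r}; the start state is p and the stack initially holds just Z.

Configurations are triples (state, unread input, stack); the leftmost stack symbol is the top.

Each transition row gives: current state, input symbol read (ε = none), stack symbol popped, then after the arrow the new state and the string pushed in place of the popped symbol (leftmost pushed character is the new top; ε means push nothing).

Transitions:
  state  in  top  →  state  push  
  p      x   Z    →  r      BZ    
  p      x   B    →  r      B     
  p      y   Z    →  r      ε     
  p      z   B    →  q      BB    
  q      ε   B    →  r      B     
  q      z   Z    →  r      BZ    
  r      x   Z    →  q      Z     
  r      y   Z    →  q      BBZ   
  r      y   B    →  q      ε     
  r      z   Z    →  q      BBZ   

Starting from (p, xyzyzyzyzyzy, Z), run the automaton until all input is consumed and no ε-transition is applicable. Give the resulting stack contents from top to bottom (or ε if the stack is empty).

Z

(p, xyzyzyzyzyzy, Z) ⊢ (r, yzyzyzyzyzy, BZ) ⊢ (q, zyzyzyzyzy, Z) ⊢ (r, yzyzyzyzy, BZ) ⊢ (q, zyzyzyzy, Z) ⊢ (r, yzyzyzy, BZ) ⊢ (q, zyzyzy, Z) ⊢ (r, yzyzy, BZ) ⊢ (q, zyzy, Z) ⊢ (r, yzy, BZ) ⊢ (q, zy, Z) ⊢ (r, y, BZ) ⊢ (q, ε, Z)
All input consumed in state q with stack Z.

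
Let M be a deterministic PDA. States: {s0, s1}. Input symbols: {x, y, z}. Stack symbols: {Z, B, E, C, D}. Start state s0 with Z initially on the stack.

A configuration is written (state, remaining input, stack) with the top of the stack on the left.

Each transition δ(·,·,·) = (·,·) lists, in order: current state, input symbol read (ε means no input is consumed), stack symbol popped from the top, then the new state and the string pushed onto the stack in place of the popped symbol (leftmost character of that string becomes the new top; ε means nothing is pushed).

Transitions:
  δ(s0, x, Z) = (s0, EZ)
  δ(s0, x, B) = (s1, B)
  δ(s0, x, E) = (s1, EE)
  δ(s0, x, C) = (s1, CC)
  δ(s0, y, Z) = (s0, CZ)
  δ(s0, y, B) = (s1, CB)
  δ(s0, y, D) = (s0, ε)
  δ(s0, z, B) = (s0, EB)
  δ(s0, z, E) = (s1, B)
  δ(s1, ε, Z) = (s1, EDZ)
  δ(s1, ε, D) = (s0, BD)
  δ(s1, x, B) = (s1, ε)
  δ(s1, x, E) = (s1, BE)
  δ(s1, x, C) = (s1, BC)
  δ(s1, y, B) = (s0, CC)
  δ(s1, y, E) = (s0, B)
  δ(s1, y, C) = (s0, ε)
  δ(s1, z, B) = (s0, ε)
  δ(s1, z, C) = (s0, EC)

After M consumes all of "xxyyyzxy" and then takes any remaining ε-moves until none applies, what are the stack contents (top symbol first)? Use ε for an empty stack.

BEBEZ

(s0, xxyyyzxy, Z)
  read x, top Z: go to s0, push EZ → (s0, xyyyzxy, EZ)
  read x, top E: go to s1, push EE → (s1, yyyzxy, EEZ)
  read y, top E: go to s0, push B → (s0, yyzxy, BEZ)
  read y, top B: go to s1, push CB → (s1, yzxy, CBEZ)
  read y, top C: go to s0, push ε → (s0, zxy, BEZ)
  read z, top B: go to s0, push EB → (s0, xy, EBEZ)
  read x, top E: go to s1, push EE → (s1, y, EEBEZ)
  read y, top E: go to s0, push B → (s0, ε, BEBEZ)
All input consumed in state s0 with stack BEBEZ.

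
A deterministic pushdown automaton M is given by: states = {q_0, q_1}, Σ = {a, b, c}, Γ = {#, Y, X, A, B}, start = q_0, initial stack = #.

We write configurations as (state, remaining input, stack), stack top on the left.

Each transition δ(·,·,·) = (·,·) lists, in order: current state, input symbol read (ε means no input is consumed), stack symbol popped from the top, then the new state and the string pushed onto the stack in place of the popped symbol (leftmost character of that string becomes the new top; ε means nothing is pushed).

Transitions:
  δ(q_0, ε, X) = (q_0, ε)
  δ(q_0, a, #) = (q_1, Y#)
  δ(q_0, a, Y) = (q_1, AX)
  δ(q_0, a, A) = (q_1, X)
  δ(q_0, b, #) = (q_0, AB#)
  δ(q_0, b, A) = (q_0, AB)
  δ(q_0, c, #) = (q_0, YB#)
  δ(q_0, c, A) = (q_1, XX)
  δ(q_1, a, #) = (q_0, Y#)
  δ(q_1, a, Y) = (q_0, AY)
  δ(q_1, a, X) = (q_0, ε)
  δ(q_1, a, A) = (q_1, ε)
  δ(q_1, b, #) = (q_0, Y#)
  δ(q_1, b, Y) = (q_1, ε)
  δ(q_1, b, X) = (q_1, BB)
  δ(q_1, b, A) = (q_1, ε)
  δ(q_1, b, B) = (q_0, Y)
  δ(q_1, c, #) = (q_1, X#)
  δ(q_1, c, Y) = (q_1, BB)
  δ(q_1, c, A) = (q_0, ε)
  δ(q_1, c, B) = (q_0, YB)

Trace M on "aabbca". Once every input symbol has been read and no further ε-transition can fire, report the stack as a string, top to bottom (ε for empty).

BBY#

(q_0, aabbca, #)
  read a, top #: go to q_1, push Y# → (q_1, abbca, Y#)
  read a, top Y: go to q_0, push AY → (q_0, bbca, AY#)
  read b, top A: go to q_0, push AB → (q_0, bca, ABY#)
  read b, top A: go to q_0, push AB → (q_0, ca, ABBY#)
  read c, top A: go to q_1, push XX → (q_1, a, XXBBY#)
  read a, top X: go to q_0, push ε → (q_0, ε, XBBY#)
  ε-move, top X: go to q_0, push ε → (q_0, ε, BBY#)
All input consumed in state q_0 with stack BBY#.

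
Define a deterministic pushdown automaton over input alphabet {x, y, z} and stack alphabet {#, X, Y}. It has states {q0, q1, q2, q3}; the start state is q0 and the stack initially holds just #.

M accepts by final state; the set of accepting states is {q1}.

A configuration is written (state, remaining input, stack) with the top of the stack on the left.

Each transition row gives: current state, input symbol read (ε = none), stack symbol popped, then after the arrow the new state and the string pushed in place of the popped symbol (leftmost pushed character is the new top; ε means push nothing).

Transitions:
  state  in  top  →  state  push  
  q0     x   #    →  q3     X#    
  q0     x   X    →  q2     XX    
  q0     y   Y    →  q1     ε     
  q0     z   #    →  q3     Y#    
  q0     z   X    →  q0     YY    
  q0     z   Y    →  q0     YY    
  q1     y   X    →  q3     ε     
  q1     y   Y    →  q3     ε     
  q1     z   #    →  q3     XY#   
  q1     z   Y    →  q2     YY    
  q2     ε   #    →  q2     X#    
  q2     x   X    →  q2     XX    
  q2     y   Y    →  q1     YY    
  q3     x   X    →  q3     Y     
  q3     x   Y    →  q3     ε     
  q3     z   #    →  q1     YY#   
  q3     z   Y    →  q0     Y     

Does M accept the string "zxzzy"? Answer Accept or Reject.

(q0, zxzzy, #)
  read z, top #: go to q3, push Y# → (q3, xzzy, Y#)
  read x, top Y: go to q3, push ε → (q3, zzy, #)
  read z, top #: go to q1, push YY# → (q1, zy, YY#)
  read z, top Y: go to q2, push YY → (q2, y, YYY#)
  read y, top Y: go to q1, push YY → (q1, ε, YYYY#)
All input consumed; state q1 ∈ F.

Accept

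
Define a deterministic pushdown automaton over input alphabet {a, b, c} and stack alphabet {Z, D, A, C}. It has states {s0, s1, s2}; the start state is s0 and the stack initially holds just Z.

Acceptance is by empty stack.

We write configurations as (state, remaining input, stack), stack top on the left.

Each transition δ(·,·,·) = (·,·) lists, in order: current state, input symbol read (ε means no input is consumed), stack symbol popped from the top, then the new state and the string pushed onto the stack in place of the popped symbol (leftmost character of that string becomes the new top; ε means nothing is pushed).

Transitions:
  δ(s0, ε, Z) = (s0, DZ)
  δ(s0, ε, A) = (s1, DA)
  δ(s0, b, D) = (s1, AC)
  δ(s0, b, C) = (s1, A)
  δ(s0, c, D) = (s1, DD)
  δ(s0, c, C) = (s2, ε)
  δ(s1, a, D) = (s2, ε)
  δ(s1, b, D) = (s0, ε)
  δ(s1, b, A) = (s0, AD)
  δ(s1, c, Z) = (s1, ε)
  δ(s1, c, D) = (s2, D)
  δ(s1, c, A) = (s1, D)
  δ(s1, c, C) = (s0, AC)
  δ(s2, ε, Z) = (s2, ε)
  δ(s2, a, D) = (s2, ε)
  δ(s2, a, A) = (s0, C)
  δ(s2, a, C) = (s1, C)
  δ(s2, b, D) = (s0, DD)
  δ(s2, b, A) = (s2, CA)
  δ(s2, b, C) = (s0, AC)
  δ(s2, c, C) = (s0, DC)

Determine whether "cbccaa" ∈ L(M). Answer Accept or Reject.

(s0, cbccaa, Z)
  ε-move, top Z: go to s0, push DZ → (s0, cbccaa, DZ)
  read c, top D: go to s1, push DD → (s1, bccaa, DDZ)
  read b, top D: go to s0, push ε → (s0, ccaa, DZ)
  read c, top D: go to s1, push DD → (s1, caa, DDZ)
  read c, top D: go to s2, push D → (s2, aa, DDZ)
  read a, top D: go to s2, push ε → (s2, a, DZ)
  read a, top D: go to s2, push ε → (s2, ε, Z)
  ε-move, top Z: go to s2, push ε → (s2, ε, ε)
All input consumed and the stack is empty.

Accept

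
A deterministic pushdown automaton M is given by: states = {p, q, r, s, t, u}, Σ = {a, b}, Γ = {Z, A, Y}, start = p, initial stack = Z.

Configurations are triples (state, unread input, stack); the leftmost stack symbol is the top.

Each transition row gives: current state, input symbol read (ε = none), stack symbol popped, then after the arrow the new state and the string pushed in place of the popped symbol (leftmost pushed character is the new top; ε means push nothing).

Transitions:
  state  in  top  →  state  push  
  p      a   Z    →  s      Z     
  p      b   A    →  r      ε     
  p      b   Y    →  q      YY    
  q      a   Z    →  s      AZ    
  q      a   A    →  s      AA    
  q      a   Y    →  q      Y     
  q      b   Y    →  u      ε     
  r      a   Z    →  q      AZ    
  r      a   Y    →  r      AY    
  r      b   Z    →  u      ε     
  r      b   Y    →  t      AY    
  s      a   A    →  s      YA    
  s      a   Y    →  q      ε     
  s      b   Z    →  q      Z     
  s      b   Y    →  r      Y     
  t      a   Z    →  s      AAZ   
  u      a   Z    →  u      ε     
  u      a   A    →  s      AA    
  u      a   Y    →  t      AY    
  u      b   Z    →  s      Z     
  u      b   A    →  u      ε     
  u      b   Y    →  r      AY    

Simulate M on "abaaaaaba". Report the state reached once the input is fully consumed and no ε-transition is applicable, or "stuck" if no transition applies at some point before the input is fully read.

(p, abaaaaaba, Z) ⊢ (s, baaaaaba, Z) ⊢ (q, aaaaaba, Z) ⊢ (s, aaaaba, AZ) ⊢ (s, aaaba, YAZ) ⊢ (q, aaba, AZ) ⊢ (s, aba, AAZ) ⊢ (s, ba, YAAZ) ⊢ (r, a, YAAZ) ⊢ (r, ε, AYAAZ)
All input consumed; M is in state r.

r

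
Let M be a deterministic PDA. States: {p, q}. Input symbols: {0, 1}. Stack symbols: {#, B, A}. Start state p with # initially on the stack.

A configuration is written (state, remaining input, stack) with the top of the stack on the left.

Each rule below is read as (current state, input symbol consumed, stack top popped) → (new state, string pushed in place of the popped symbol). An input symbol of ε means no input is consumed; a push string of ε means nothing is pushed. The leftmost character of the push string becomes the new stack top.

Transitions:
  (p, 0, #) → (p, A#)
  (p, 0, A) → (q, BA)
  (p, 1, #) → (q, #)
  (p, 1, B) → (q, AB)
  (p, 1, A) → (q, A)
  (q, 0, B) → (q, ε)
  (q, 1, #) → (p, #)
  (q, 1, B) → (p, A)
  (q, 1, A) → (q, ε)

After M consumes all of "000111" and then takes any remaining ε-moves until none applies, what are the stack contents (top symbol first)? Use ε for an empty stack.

#

(p, 000111, #) ⊢ (p, 00111, A#) ⊢ (q, 0111, BA#) ⊢ (q, 111, A#) ⊢ (q, 11, #) ⊢ (p, 1, #) ⊢ (q, ε, #)
All input consumed in state q with stack #.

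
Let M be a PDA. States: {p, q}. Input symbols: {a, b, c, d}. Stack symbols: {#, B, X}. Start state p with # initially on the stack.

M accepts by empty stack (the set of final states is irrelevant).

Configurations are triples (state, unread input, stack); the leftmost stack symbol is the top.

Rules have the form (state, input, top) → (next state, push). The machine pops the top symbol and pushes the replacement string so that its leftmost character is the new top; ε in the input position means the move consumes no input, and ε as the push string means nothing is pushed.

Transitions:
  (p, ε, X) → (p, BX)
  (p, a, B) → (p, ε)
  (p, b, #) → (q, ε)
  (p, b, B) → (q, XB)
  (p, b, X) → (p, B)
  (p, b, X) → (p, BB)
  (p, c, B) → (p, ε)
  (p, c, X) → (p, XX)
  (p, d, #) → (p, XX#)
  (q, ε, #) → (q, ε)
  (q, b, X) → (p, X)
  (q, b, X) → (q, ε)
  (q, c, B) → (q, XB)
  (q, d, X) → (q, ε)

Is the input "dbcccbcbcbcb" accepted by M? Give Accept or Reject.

One accepting computation: (p, dbcccbcbcbcb, #) ⊢ (p, bcccbcbcbcb, XX#) ⊢ (p, cccbcbcbcb, BX#) ⊢ (p, ccbcbcbcb, X#) ⊢ (p, cbcbcbcb, XX#) ⊢ (p, bcbcbcb, XXX#) ⊢ (p, cbcbcb, BXX#) ⊢ (p, bcbcb, XX#) ⊢ (p, cbcb, BX#) ⊢ (p, bcb, X#) ⊢ (p, cb, B#) ⊢ (p, b, #) ⊢ (q, ε, ε)
All input consumed and the stack is empty.

Accept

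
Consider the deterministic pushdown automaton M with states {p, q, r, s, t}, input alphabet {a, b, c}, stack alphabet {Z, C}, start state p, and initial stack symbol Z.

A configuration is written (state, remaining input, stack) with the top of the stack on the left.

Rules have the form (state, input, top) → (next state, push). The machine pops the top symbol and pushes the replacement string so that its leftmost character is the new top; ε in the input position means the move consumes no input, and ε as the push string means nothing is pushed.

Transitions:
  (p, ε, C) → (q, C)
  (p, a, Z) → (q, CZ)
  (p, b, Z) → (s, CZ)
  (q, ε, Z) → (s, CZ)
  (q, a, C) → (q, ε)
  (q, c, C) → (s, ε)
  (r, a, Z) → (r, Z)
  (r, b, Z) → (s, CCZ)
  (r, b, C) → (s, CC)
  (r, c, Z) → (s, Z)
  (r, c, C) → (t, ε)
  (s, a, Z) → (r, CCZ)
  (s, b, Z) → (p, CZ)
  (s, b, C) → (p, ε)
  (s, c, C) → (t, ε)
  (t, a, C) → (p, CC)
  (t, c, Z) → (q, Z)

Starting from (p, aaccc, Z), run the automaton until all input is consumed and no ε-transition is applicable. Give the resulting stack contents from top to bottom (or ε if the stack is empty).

Z

(p, aaccc, Z)
  read a, top Z: go to q, push CZ → (q, accc, CZ)
  read a, top C: go to q, push ε → (q, ccc, Z)
  ε-move, top Z: go to s, push CZ → (s, ccc, CZ)
  read c, top C: go to t, push ε → (t, cc, Z)
  read c, top Z: go to q, push Z → (q, c, Z)
  ε-move, top Z: go to s, push CZ → (s, c, CZ)
  read c, top C: go to t, push ε → (t, ε, Z)
All input consumed in state t with stack Z.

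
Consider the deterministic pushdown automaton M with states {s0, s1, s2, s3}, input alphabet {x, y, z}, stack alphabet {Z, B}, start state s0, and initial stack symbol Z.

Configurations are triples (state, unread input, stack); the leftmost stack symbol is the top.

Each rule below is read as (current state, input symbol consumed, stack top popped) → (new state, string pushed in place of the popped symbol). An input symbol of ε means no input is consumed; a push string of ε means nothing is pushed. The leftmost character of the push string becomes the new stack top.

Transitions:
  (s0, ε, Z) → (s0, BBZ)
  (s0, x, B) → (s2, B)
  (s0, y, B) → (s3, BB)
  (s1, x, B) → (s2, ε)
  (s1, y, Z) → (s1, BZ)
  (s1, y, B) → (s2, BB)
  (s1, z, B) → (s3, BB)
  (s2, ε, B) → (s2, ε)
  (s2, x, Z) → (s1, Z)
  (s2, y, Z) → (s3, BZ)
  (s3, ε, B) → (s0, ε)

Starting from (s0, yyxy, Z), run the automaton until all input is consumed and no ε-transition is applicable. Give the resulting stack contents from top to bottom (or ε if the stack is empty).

(s0, yyxy, Z)
  ε-move, top Z: go to s0, push BBZ → (s0, yyxy, BBZ)
  read y, top B: go to s3, push BB → (s3, yxy, BBBZ)
  ε-move, top B: go to s0, push ε → (s0, yxy, BBZ)
  read y, top B: go to s3, push BB → (s3, xy, BBBZ)
  ε-move, top B: go to s0, push ε → (s0, xy, BBZ)
  read x, top B: go to s2, push B → (s2, y, BBZ)
  ε-move, top B: go to s2, push ε → (s2, y, BZ)
  ε-move, top B: go to s2, push ε → (s2, y, Z)
  read y, top Z: go to s3, push BZ → (s3, ε, BZ)
  ε-move, top B: go to s0, push ε → (s0, ε, Z)
  ε-move, top Z: go to s0, push BBZ → (s0, ε, BBZ)
All input consumed in state s0 with stack BBZ.

BBZ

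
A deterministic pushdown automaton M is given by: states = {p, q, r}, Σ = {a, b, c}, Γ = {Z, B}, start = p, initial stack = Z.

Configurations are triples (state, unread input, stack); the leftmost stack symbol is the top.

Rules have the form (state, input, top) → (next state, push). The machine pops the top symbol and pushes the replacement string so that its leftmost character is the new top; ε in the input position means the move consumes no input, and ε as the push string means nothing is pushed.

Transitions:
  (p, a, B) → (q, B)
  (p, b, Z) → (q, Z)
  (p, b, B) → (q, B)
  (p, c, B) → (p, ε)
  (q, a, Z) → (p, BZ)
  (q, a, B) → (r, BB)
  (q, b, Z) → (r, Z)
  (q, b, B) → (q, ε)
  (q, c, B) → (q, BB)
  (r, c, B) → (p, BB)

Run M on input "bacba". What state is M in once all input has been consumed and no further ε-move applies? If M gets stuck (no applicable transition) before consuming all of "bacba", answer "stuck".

p

(p, bacba, Z)
  read b, top Z: go to q, push Z → (q, acba, Z)
  read a, top Z: go to p, push BZ → (p, cba, BZ)
  read c, top B: go to p, push ε → (p, ba, Z)
  read b, top Z: go to q, push Z → (q, a, Z)
  read a, top Z: go to p, push BZ → (p, ε, BZ)
All input consumed; M is in state p.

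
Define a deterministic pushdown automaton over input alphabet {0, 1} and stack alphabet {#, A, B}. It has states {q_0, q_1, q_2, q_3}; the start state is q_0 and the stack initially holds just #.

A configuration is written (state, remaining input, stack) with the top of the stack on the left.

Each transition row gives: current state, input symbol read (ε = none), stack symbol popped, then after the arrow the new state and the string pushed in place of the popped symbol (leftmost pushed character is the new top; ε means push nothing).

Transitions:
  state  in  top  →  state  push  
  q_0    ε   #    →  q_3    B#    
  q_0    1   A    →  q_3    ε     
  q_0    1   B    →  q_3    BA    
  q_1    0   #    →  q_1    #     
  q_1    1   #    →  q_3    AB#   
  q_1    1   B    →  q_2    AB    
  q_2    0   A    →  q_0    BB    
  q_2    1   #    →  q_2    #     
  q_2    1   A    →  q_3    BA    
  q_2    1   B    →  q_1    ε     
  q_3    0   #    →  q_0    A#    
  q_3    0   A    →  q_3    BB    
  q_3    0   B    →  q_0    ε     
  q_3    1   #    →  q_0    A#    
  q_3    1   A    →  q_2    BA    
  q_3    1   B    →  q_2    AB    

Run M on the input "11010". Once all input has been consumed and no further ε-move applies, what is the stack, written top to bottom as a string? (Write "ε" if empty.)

(q_0, 11010, #)
  ε-move, top #: go to q_3, push B# → (q_3, 11010, B#)
  read 1, top B: go to q_2, push AB → (q_2, 1010, AB#)
  read 1, top A: go to q_3, push BA → (q_3, 010, BAB#)
  read 0, top B: go to q_0, push ε → (q_0, 10, AB#)
  read 1, top A: go to q_3, push ε → (q_3, 0, B#)
  read 0, top B: go to q_0, push ε → (q_0, ε, #)
  ε-move, top #: go to q_3, push B# → (q_3, ε, B#)
All input consumed in state q_3 with stack B#.

B#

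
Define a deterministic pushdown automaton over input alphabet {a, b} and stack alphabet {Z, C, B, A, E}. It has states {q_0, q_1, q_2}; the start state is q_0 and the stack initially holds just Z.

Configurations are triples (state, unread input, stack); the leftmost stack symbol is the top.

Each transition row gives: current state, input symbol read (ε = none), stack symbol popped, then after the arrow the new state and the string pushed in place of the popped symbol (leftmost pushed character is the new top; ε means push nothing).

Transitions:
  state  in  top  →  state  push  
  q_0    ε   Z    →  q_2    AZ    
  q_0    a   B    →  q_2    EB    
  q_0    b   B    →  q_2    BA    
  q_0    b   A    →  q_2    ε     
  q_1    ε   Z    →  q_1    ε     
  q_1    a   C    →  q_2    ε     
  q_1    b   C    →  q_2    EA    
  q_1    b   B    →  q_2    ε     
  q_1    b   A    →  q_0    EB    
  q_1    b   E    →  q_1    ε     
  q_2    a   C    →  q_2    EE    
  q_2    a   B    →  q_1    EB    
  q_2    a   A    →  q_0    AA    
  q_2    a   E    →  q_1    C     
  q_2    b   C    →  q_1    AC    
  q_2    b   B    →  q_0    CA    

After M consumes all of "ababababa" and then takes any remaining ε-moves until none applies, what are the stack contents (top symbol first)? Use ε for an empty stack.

AAZ

(q_0, ababababa, Z)
  ε-move, top Z: go to q_2, push AZ → (q_2, ababababa, AZ)
  read a, top A: go to q_0, push AA → (q_0, babababa, AAZ)
  read b, top A: go to q_2, push ε → (q_2, abababa, AZ)
  read a, top A: go to q_0, push AA → (q_0, bababa, AAZ)
  read b, top A: go to q_2, push ε → (q_2, ababa, AZ)
  read a, top A: go to q_0, push AA → (q_0, baba, AAZ)
  read b, top A: go to q_2, push ε → (q_2, aba, AZ)
  read a, top A: go to q_0, push AA → (q_0, ba, AAZ)
  read b, top A: go to q_2, push ε → (q_2, a, AZ)
  read a, top A: go to q_0, push AA → (q_0, ε, AAZ)
All input consumed in state q_0 with stack AAZ.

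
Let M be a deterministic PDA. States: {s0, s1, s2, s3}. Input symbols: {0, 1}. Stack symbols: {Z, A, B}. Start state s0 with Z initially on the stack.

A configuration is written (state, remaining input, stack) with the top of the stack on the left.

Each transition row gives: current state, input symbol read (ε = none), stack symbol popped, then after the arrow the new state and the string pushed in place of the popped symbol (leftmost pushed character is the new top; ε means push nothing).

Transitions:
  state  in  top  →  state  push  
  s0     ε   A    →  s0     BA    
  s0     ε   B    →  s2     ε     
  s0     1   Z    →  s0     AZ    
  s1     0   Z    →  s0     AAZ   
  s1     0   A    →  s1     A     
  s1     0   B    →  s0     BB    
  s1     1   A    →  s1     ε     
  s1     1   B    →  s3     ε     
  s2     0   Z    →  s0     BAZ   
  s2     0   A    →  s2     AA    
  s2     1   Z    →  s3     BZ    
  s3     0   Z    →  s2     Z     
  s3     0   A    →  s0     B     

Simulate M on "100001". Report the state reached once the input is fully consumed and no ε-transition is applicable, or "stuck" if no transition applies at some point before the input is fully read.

stuck

(s0, 100001, Z)
  read 1, top Z: go to s0, push AZ → (s0, 00001, AZ)
  ε-move, top A: go to s0, push BA → (s0, 00001, BAZ)
  ε-move, top B: go to s2, push ε → (s2, 00001, AZ)
  read 0, top A: go to s2, push AA → (s2, 0001, AAZ)
  read 0, top A: go to s2, push AA → (s2, 001, AAAZ)
  read 0, top A: go to s2, push AA → (s2, 01, AAAAZ)
  read 0, top A: go to s2, push AA → (s2, 1, AAAAAZ)
No transition for (s2, 1, top A); M blocks with input 1 remaining.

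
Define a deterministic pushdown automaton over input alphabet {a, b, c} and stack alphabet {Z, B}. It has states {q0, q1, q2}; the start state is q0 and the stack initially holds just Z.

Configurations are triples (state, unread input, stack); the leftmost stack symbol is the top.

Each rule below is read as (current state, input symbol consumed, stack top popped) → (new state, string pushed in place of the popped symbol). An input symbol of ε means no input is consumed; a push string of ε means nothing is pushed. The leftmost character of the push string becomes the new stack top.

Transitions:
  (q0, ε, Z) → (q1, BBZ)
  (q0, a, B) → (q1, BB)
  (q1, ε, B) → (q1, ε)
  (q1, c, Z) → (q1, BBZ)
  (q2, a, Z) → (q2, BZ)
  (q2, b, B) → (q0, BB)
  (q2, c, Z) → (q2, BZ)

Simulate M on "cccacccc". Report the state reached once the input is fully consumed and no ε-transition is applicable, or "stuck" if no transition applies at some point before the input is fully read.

(q0, cccacccc, Z)
  ε-move, top Z: go to q1, push BBZ → (q1, cccacccc, BBZ)
  ε-move, top B: go to q1, push ε → (q1, cccacccc, BZ)
  ε-move, top B: go to q1, push ε → (q1, cccacccc, Z)
  read c, top Z: go to q1, push BBZ → (q1, ccacccc, BBZ)
  ε-move, top B: go to q1, push ε → (q1, ccacccc, BZ)
  ε-move, top B: go to q1, push ε → (q1, ccacccc, Z)
  read c, top Z: go to q1, push BBZ → (q1, cacccc, BBZ)
  ε-move, top B: go to q1, push ε → (q1, cacccc, BZ)
  ε-move, top B: go to q1, push ε → (q1, cacccc, Z)
  read c, top Z: go to q1, push BBZ → (q1, acccc, BBZ)
  ε-move, top B: go to q1, push ε → (q1, acccc, BZ)
  ε-move, top B: go to q1, push ε → (q1, acccc, Z)
No transition for (q1, a, top Z); M blocks with input acccc remaining.

stuck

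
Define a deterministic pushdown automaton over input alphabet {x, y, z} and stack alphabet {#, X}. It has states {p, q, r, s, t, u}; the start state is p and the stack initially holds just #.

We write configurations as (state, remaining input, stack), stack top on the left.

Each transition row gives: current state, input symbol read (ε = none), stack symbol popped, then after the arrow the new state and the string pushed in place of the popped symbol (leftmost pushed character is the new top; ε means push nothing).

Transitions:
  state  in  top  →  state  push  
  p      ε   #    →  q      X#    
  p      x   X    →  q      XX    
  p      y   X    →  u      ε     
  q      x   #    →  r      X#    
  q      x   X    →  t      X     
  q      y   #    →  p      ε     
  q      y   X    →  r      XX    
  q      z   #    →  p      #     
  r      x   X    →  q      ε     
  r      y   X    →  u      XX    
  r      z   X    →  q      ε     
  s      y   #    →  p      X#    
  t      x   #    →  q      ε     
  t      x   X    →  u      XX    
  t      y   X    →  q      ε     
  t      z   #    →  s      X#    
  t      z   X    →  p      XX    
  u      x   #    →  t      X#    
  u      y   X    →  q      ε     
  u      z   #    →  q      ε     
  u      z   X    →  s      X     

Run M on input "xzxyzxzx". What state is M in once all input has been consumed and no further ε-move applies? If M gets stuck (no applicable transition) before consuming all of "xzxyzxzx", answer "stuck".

q

(p, xzxyzxzx, #)
  ε-move, top #: go to q, push X# → (q, xzxyzxzx, X#)
  read x, top X: go to t, push X → (t, zxyzxzx, X#)
  read z, top X: go to p, push XX → (p, xyzxzx, XX#)
  read x, top X: go to q, push XX → (q, yzxzx, XXX#)
  read y, top X: go to r, push XX → (r, zxzx, XXXX#)
  read z, top X: go to q, push ε → (q, xzx, XXX#)
  read x, top X: go to t, push X → (t, zx, XXX#)
  read z, top X: go to p, push XX → (p, x, XXXX#)
  read x, top X: go to q, push XX → (q, ε, XXXXX#)
All input consumed; M is in state q.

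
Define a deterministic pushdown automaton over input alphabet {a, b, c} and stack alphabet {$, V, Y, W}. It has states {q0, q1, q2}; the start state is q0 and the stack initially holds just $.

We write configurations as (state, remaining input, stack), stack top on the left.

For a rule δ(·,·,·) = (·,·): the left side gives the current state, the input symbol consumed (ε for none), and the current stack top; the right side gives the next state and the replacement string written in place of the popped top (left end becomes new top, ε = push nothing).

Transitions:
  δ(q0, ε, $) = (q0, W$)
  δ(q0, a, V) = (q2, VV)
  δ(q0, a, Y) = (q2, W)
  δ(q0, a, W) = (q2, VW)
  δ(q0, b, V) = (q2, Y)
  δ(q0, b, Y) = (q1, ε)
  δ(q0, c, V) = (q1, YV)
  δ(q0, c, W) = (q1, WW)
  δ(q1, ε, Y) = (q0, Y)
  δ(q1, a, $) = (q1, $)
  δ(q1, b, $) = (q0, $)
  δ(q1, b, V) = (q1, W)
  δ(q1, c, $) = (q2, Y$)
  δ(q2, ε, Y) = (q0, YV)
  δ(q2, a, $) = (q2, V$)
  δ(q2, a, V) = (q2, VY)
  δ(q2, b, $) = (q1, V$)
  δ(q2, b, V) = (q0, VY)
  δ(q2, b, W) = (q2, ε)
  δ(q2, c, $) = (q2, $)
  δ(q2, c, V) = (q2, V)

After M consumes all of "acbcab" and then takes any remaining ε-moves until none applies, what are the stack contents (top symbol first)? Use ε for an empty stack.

(q0, acbcab, $) ⊢ (q0, acbcab, W$) ⊢ (q2, cbcab, VW$) ⊢ (q2, bcab, VW$) ⊢ (q0, cab, VYW$) ⊢ (q1, ab, YVYW$) ⊢ (q0, ab, YVYW$) ⊢ (q2, b, WVYW$) ⊢ (q2, ε, VYW$)
All input consumed in state q2 with stack VYW$.

VYW$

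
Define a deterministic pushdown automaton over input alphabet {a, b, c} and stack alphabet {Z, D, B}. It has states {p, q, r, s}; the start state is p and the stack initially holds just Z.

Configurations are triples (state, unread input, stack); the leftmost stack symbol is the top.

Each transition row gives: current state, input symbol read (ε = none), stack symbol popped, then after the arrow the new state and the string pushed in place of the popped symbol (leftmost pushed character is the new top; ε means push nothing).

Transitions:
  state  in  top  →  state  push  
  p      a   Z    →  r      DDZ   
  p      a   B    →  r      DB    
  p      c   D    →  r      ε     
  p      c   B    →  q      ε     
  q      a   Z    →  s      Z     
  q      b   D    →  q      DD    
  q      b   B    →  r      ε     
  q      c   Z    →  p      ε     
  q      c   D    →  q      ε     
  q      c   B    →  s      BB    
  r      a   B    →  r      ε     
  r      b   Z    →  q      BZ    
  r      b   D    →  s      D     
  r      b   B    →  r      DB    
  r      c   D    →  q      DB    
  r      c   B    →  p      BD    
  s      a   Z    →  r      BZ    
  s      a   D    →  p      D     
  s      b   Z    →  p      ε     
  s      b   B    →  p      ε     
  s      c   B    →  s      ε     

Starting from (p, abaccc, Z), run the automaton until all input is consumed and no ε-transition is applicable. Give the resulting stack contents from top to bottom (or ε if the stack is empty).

(p, abaccc, Z)
  read a, top Z: go to r, push DDZ → (r, baccc, DDZ)
  read b, top D: go to s, push D → (s, accc, DDZ)
  read a, top D: go to p, push D → (p, ccc, DDZ)
  read c, top D: go to r, push ε → (r, cc, DZ)
  read c, top D: go to q, push DB → (q, c, DBZ)
  read c, top D: go to q, push ε → (q, ε, BZ)
All input consumed in state q with stack BZ.

BZ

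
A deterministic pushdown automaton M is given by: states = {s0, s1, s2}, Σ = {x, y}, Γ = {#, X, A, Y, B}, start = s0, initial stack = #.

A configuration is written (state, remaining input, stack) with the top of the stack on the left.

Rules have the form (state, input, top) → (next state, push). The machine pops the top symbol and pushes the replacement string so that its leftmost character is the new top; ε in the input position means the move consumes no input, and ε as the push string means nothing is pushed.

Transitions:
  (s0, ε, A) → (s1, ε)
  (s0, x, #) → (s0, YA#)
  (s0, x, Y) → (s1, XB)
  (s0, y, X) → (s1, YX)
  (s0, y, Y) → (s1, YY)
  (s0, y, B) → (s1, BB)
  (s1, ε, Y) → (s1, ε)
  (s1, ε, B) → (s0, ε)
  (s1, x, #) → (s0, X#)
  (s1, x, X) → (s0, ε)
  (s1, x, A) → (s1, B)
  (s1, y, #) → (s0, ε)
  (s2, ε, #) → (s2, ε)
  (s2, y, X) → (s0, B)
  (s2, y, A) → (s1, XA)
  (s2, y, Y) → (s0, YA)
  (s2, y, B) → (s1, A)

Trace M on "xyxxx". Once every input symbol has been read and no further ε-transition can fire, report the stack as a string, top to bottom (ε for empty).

(s0, xyxxx, #)
  read x, top #: go to s0, push YA# → (s0, yxxx, YA#)
  read y, top Y: go to s1, push YY → (s1, xxx, YYA#)
  ε-move, top Y: go to s1, push ε → (s1, xxx, YA#)
  ε-move, top Y: go to s1, push ε → (s1, xxx, A#)
  read x, top A: go to s1, push B → (s1, xx, B#)
  ε-move, top B: go to s0, push ε → (s0, xx, #)
  read x, top #: go to s0, push YA# → (s0, x, YA#)
  read x, top Y: go to s1, push XB → (s1, ε, XBA#)
All input consumed in state s1 with stack XBA#.

XBA#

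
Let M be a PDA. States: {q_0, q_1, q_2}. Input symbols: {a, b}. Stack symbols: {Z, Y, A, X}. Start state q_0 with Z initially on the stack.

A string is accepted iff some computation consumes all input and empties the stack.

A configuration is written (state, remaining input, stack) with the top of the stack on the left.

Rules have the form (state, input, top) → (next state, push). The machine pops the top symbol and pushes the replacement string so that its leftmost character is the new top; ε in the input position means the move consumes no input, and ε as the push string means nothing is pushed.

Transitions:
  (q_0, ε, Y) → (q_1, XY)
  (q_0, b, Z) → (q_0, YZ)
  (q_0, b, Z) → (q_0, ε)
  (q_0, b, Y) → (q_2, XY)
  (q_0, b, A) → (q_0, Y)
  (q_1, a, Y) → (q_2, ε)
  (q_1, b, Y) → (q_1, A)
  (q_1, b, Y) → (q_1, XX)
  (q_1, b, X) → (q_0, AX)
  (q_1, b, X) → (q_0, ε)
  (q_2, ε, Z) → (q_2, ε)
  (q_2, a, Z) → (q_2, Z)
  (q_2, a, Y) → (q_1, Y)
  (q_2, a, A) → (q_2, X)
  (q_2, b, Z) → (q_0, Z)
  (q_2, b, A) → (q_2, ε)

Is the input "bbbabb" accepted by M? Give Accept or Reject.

Reject

No computation consumes all input and empties the stack.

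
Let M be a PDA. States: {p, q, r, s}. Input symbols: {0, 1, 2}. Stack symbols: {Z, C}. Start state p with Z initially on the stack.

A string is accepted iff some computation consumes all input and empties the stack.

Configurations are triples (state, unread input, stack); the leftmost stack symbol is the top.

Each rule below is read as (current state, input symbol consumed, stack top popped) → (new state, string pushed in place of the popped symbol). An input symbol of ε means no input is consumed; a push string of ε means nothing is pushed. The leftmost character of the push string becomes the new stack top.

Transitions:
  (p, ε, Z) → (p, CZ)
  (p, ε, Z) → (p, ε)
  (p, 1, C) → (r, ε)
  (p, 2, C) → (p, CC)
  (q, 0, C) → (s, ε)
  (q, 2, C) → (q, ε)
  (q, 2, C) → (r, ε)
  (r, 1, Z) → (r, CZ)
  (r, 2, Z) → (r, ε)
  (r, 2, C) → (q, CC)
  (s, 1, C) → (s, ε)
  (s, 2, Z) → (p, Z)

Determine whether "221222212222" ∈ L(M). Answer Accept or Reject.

One accepting computation: (p, 221222212222, Z) ⊢ (p, 221222212222, CZ) ⊢ (p, 21222212222, CCZ) ⊢ (p, 1222212222, CCCZ) ⊢ (r, 222212222, CCZ) ⊢ (q, 22212222, CCCZ) ⊢ (q, 2212222, CCZ) ⊢ (q, 212222, CZ) ⊢ (r, 12222, Z) ⊢ (r, 2222, CZ) ⊢ (q, 222, CCZ) ⊢ (q, 22, CZ) ⊢ (r, 2, Z) ⊢ (r, ε, ε)
All input consumed and the stack is empty.

Accept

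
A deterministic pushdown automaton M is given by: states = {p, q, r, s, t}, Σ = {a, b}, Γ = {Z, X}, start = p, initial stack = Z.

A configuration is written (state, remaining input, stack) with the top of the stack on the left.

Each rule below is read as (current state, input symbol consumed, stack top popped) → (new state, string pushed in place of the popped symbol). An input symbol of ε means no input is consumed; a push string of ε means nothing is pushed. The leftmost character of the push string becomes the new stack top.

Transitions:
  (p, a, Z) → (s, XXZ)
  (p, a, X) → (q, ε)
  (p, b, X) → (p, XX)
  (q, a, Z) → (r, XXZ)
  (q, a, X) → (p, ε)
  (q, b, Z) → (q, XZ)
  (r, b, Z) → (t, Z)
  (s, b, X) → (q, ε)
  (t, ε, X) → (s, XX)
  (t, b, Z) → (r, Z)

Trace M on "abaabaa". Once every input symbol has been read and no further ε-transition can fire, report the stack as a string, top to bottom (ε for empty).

(p, abaabaa, Z)
  read a, top Z: go to s, push XXZ → (s, baabaa, XXZ)
  read b, top X: go to q, push ε → (q, aabaa, XZ)
  read a, top X: go to p, push ε → (p, abaa, Z)
  read a, top Z: go to s, push XXZ → (s, baa, XXZ)
  read b, top X: go to q, push ε → (q, aa, XZ)
  read a, top X: go to p, push ε → (p, a, Z)
  read a, top Z: go to s, push XXZ → (s, ε, XXZ)
All input consumed in state s with stack XXZ.

XXZ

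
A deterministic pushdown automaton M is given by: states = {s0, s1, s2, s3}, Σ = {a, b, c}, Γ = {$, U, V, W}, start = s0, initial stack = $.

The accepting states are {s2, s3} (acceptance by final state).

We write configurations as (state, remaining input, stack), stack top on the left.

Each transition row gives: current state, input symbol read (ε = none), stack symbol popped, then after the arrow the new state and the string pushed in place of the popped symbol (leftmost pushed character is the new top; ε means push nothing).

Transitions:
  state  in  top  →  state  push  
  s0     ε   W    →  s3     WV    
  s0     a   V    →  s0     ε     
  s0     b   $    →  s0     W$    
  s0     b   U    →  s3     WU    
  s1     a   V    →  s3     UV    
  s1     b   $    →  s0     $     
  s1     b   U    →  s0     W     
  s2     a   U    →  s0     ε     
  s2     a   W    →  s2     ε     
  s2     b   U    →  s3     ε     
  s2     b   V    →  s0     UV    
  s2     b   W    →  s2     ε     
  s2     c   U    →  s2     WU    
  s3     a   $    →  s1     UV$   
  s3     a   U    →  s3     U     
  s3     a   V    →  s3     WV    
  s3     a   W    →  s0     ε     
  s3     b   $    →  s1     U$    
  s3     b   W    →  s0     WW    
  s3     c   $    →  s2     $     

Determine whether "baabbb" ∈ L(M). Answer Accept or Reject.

(s0, baabbb, $)
  read b, top $: go to s0, push W$ → (s0, aabbb, W$)
  ε-move, top W: go to s3, push WV → (s3, aabbb, WV$)
  read a, top W: go to s0, push ε → (s0, abbb, V$)
  read a, top V: go to s0, push ε → (s0, bbb, $)
  read b, top $: go to s0, push W$ → (s0, bb, W$)
  ε-move, top W: go to s3, push WV → (s3, bb, WV$)
  read b, top W: go to s0, push WW → (s0, b, WWV$)
  ε-move, top W: go to s3, push WV → (s3, b, WVWV$)
  read b, top W: go to s0, push WW → (s0, ε, WWVWV$)
  ε-move, top W: go to s3, push WV → (s3, ε, WVWVWV$)
All input consumed; state s3 ∈ F.

Accept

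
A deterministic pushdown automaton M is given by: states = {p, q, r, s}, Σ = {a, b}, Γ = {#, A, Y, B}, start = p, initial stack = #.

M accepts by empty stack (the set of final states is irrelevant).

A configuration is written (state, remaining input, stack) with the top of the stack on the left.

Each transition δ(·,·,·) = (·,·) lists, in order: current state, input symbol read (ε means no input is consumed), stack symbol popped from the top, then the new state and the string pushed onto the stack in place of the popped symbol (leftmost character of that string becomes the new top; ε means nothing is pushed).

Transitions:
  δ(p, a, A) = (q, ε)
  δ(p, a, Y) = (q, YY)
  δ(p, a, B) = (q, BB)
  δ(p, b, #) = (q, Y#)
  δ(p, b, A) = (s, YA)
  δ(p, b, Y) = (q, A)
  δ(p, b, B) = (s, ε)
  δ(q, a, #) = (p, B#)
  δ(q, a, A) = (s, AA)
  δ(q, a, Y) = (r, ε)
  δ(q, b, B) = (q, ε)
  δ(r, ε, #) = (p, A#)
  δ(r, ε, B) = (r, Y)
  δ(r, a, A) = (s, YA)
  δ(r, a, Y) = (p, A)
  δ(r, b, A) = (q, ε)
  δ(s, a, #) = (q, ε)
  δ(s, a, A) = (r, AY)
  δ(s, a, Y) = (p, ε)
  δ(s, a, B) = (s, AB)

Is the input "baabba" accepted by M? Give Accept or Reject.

(p, baabba, #) ⊢ (q, aabba, Y#) ⊢ (r, abba, #) ⊢ (p, abba, A#) ⊢ (q, bba, #)
No transition applies at (q, bba, #); input not fully consumed.

Reject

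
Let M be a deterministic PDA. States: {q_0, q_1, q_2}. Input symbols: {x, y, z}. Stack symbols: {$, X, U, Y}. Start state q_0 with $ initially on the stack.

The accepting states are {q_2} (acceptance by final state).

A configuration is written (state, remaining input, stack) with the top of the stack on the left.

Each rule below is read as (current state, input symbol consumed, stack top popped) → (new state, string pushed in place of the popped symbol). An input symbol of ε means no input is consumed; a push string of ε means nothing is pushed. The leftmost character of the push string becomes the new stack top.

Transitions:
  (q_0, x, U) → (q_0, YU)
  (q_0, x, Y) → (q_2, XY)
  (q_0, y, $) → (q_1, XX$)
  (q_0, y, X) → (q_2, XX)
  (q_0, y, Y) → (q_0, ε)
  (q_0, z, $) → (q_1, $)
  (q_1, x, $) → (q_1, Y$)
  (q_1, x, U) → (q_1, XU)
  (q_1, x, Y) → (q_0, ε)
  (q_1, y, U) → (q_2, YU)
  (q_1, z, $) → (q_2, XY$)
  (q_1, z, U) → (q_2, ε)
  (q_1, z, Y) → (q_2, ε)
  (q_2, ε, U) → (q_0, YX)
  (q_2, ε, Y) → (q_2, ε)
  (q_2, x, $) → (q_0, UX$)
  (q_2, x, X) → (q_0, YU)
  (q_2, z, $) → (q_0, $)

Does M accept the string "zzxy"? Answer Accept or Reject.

Reject

(q_0, zzxy, $)
  read z, top $: go to q_1, push $ → (q_1, zxy, $)
  read z, top $: go to q_2, push XY$ → (q_2, xy, XY$)
  read x, top X: go to q_0, push YU → (q_0, y, YUY$)
  read y, top Y: go to q_0, push ε → (q_0, ε, UY$)
All input consumed; state q_0 ∉ F and no further ε-move applies.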